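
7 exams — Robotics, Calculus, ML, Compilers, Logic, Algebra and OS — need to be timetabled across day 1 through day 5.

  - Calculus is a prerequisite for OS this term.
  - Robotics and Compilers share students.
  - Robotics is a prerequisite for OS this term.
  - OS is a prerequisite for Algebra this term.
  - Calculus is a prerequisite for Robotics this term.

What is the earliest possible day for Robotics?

day 2

Precedence pushes Robotics to at least day 2; downstream work caps Robotics at day 3.
Robotics at day 2 is achievable: ML in day 1, Robotics in day 2, OS in day 3, Calculus in day 1, Algebra in day 4, Logic in day 1, Compilers in day 1.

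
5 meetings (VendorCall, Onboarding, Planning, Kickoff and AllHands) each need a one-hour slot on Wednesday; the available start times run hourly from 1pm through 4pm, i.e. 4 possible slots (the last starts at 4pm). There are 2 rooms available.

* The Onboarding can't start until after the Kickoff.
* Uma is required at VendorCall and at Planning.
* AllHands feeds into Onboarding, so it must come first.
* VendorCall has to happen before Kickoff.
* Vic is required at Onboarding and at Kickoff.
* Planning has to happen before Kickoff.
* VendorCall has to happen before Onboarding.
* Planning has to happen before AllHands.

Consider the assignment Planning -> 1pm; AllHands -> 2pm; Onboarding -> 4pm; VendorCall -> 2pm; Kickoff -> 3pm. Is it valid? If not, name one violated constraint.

VendorCall has to happen before Onboarding — holds.
The Onboarding can't start until after the Kickoff — holds.
AllHands feeds into Onboarding, so it must come first — holds.
VendorCall has to happen before Kickoff — holds.
Planning has to happen before Kickoff — holds.
Uma is required at VendorCall and at Planning — holds.
There are 2 rooms available — holds.
Planning has to happen before AllHands — holds.
Vic is required at Onboarding and at Kickoff — holds.

Valid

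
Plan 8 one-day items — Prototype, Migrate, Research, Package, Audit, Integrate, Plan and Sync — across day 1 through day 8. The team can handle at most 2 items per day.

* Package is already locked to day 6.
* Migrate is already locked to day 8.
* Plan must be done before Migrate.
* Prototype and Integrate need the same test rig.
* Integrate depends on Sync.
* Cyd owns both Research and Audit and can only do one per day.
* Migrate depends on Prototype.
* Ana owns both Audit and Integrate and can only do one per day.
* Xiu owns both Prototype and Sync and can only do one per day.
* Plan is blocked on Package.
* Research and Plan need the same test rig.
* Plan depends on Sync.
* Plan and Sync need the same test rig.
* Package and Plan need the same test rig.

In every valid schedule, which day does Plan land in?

Package is fixed at day 6 and must come before Plan, so Plan is at least day 7.
Migrate is fixed at day 8 and must come after Plan, so Plan is at most day 7.
So Plan must be day 7.

day 7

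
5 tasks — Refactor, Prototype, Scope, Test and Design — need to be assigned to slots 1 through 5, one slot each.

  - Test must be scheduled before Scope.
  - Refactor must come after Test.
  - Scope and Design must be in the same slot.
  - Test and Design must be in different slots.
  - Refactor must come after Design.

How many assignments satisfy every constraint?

50

Splitting on Refactor: it can be 3 (5), 4 (15), 5 (30). Listing each branch's schedules as (Prototype, Scope, Test, Design):
Refactor=3: (1,2,1,2) (2,2,1,2) (3,2,1,2) (4,2,1,2) (5,2,1,2) — 5.
Refactor=4: (1,2,1,2) (1,3,1,3) (1,3,2,3) (2,2,1,2) (2,3,1,3) (2,3,2,3) (3,2,1,2) (3,3,1,3) (3,3,2,3) (4,2,1,2) (4,3,1,3) (4,3,2,3) (5,2,1,2) (5,3,1,3) (5,3,2,3) — 15.
Refactor=5: (1,2,1,2) (1,3,1,3) (1,3,2,3) (1,4,1,4) (1,4,2,4) (1,4,3,4) (2,2,1,2) (2,3,1,3) (2,3,2,3) (2,4,1,4) (2,4,2,4) (2,4,3,4) (3,2,1,2) (3,3,1,3) (3,3,2,3) (3,4,1,4) (3,4,2,4) (3,4,3,4) (4,2,1,2) (4,3,1,3) (4,3,2,3) (4,4,1,4) (4,4,2,4) (4,4,3,4) (5,2,1,2) (5,3,1,3) (5,3,2,3) (5,4,1,4) (5,4,2,4) (5,4,3,4) — 30.
Summing: 5 + 15 + 30 = 50.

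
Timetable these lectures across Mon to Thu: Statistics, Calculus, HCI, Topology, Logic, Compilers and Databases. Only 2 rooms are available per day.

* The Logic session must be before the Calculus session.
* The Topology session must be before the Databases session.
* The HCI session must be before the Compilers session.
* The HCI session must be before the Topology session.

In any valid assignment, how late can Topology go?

Precedence pushes Topology to at least Tue; downstream work caps Topology at Wed.
Topology at Wed is achievable: Statistics in Wed, Databases in Thu, Compilers in Tue, Logic in Mon, Topology in Wed, Calculus in Tue, HCI in Mon.

Wed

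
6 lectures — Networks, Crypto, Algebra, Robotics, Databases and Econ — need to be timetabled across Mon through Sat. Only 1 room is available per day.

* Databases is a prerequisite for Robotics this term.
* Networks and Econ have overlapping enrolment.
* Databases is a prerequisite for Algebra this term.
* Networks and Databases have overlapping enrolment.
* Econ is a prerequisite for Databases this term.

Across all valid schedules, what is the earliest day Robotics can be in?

Precedence pushes Robotics to at least Wed.
Robotics at Wed is achievable: Networks in Fri; Crypto in Sat; Robotics in Wed; Econ in Mon; Algebra in Thu; Databases in Tue.

Wed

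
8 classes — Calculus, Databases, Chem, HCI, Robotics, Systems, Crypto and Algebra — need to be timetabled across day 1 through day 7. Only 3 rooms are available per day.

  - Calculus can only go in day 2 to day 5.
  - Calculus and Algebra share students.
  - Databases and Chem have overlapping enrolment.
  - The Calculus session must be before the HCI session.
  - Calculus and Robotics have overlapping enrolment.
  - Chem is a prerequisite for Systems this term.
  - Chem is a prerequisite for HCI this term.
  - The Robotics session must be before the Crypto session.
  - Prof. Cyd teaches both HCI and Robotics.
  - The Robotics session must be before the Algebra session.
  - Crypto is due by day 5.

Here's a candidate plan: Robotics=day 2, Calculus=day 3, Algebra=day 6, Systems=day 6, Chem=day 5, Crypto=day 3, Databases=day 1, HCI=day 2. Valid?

Invalid. Chem is a prerequisite for HCI this term.

Calculus can only go in day 2 to day 5 — holds.
The Robotics session must be before the Algebra session — holds.
Chem is a prerequisite for Systems this term — holds.
Calculus and Algebra share students — holds.
Calculus and Robotics have overlapping enrolment — holds.
Chem is a prerequisite for HCI this term — violated.
The Calculus session must be before the HCI session — violated.
Prof. Cyd teaches both HCI and Robotics — violated.
Crypto is due by day 5 — holds.
Databases and Chem have overlapping enrolment — holds.
Only 3 rooms are available per day — holds.
The Robotics session must be before the Crypto session — holds.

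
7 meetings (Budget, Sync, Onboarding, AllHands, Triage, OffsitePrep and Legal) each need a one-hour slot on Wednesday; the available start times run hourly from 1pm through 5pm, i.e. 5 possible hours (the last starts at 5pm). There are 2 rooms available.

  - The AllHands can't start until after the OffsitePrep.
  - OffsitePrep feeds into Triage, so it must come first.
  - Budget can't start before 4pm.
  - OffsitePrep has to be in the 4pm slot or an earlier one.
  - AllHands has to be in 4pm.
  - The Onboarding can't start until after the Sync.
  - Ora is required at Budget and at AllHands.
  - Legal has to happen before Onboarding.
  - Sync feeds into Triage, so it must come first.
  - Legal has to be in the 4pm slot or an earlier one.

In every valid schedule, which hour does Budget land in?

Budget's window is 4pm–5pm.
AllHands is fixed at 4pm, and Budget can't share a hour with AllHands.
So Budget must be 5pm.

5pm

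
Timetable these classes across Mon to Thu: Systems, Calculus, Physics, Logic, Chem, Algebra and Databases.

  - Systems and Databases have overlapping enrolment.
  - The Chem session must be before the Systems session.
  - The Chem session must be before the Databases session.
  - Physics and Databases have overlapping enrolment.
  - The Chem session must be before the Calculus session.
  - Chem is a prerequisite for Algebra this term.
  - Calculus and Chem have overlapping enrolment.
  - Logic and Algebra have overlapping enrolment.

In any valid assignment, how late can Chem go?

Downstream work caps Chem at Wed.
Chem at Tue is achievable: Algebra in Wed, Chem in Tue, Calculus in Wed, Systems in Wed, Databases in Thu, Logic in Mon, Physics in Mon.
Nothing later works — the conflict constraints rule out every day after Tue.

Tue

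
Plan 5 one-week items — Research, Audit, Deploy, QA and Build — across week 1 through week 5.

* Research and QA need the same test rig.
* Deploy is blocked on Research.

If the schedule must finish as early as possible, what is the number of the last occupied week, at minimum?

The precedence chain requires at least 2 distinct weeks.
2 works (last occupied week: week 2): for example Research=week 1, QA=week 2, Audit=week 1, Deploy=week 2, Build=week 1.

2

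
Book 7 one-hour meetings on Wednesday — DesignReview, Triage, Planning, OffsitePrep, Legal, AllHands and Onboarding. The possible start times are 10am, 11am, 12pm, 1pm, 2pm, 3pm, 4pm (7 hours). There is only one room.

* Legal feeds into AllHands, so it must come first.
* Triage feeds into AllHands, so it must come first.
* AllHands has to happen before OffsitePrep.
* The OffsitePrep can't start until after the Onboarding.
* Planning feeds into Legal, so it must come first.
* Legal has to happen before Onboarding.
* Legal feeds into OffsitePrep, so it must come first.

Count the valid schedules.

Splitting on Triage: it can be 10am (12), 11am (12), 12pm (12), 1pm (9), 2pm (4). Listing each branch's schedules as (DesignReview, Planning, OffsitePrep, Legal, AllHands, Onboarding):
Triage=10am: (11am,12pm,4pm,1pm,2pm,3pm) (11am,12pm,4pm,1pm,3pm,2pm) (12pm,11am,4pm,1pm,2pm,3pm) (12pm,11am,4pm,1pm,3pm,2pm) (1pm,11am,4pm,12pm,2pm,3pm) (1pm,11am,4pm,12pm,3pm,2pm) (2pm,11am,4pm,12pm,1pm,3pm) (2pm,11am,4pm,12pm,3pm,1pm) (3pm,11am,4pm,12pm,1pm,2pm) (3pm,11am,4pm,12pm,2pm,1pm) (4pm,11am,3pm,12pm,1pm,2pm) (4pm,11am,3pm,12pm,2pm,1pm) — 12.
Triage=11am: (10am,12pm,4pm,1pm,2pm,3pm) (10am,12pm,4pm,1pm,3pm,2pm) (12pm,10am,4pm,1pm,2pm,3pm) (12pm,10am,4pm,1pm,3pm,2pm) (1pm,10am,4pm,12pm,2pm,3pm) (1pm,10am,4pm,12pm,3pm,2pm) (2pm,10am,4pm,12pm,1pm,3pm) (2pm,10am,4pm,12pm,3pm,1pm) (3pm,10am,4pm,12pm,1pm,2pm) (3pm,10am,4pm,12pm,2pm,1pm) (4pm,10am,3pm,12pm,1pm,2pm) (4pm,10am,3pm,12pm,2pm,1pm) — 12.
Triage=12pm: (10am,11am,4pm,1pm,2pm,3pm) (10am,11am,4pm,1pm,3pm,2pm) (11am,10am,4pm,1pm,2pm,3pm) (11am,10am,4pm,1pm,3pm,2pm) (1pm,10am,4pm,11am,2pm,3pm) (1pm,10am,4pm,11am,3pm,2pm) (2pm,10am,4pm,11am,1pm,3pm) (2pm,10am,4pm,11am,3pm,1pm) (3pm,10am,4pm,11am,1pm,2pm) (3pm,10am,4pm,11am,2pm,1pm) (4pm,10am,3pm,11am,1pm,2pm) (4pm,10am,3pm,11am,2pm,1pm) — 12.
Triage=1pm: (10am,11am,4pm,12pm,2pm,3pm) (10am,11am,4pm,12pm,3pm,2pm) (11am,10am,4pm,12pm,2pm,3pm) (11am,10am,4pm,12pm,3pm,2pm) (12pm,10am,4pm,11am,2pm,3pm) (12pm,10am,4pm,11am,3pm,2pm) (2pm,10am,4pm,11am,3pm,12pm) (3pm,10am,4pm,11am,2pm,12pm) (4pm,10am,3pm,11am,2pm,12pm) — 9.
Triage=2pm: (10am,11am,4pm,12pm,3pm,1pm) (11am,10am,4pm,12pm,3pm,1pm) (12pm,10am,4pm,11am,3pm,1pm) (1pm,10am,4pm,11am,3pm,12pm) — 4.
Summing: 12 + 12 + 12 + 9 + 4 = 49.

49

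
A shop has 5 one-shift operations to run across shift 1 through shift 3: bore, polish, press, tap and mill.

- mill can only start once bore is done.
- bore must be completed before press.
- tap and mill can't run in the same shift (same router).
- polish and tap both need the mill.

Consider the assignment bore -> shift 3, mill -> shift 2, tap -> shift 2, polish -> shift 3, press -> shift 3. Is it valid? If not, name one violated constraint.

bore must be completed before press — violated.
polish and tap both need the mill — holds.
tap and mill can't run in the same shift (same router) — violated.
mill can only start once bore is done — violated.

No — it violates: mill can only start once bore is done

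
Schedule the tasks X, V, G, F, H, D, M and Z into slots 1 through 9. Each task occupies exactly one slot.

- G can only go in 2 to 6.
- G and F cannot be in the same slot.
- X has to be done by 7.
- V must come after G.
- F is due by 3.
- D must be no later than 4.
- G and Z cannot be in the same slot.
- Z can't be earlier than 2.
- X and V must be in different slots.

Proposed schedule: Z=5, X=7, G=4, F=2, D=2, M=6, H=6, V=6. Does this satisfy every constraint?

G can only go in 2 to 6 — holds.
D must be no later than 4 — holds.
V must come after G — holds.
F is due by 3 — holds.
G and F cannot be in the same slot — holds.
G and Z cannot be in the same slot — holds.
X and V must be in different slots — holds.
Z can't be earlier than 2 — holds.
X has to be done by 7 — holds.

Yes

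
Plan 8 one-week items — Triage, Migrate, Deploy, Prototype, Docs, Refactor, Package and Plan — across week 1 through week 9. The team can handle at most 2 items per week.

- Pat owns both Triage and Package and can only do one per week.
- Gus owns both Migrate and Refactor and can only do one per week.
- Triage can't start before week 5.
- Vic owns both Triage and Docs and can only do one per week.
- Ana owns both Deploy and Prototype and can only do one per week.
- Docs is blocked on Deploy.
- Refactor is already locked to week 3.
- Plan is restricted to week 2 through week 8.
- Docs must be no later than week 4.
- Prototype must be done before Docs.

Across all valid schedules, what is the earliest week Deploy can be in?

week 1

Downstream work caps Deploy at week 3.
Deploy at week 1 is achievable: Prototype -> week 2; Docs -> week 3; Plan -> week 2; Migrate -> week 1; Triage -> week 5; Package -> week 4; Deploy -> week 1; Refactor -> week 3.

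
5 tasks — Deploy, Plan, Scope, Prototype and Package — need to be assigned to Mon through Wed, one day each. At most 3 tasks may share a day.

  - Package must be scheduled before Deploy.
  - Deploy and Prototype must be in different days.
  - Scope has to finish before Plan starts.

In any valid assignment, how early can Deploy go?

Precedence pushes Deploy to at least Tue.
Deploy at Tue is achievable: Prototype -> Mon, Scope -> Mon, Plan -> Tue, Package -> Mon, Deploy -> Tue.

Tue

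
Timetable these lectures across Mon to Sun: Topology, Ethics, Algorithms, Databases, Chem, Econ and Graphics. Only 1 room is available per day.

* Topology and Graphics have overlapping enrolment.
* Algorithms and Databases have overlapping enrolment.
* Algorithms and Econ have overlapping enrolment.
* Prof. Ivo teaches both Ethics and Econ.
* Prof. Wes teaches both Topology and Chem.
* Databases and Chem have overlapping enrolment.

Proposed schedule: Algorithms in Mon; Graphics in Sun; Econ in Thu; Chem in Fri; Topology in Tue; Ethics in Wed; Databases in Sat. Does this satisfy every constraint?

Valid

Algorithms and Econ have overlapping enrolment — holds.
Algorithms and Databases have overlapping enrolment — holds.
Only 1 room is available per day — holds.
Prof. Wes teaches both Topology and Chem — holds.
Prof. Ivo teaches both Ethics and Econ — holds.
Databases and Chem have overlapping enrolment — holds.
Topology and Graphics have overlapping enrolment — holds.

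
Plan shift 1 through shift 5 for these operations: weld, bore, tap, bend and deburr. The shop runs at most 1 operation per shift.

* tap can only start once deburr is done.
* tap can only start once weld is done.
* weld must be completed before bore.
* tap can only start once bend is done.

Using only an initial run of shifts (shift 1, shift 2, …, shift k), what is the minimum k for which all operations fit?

5

The precedence chain requires at least 2 distinct shifts.
With at most 1 per shift and 5 operations, at least 5 shifts are needed.
5 works (last occupied shift: shift 5): for example deburr in shift 3; weld in shift 1; bore in shift 5; tap in shift 4; bend in shift 2.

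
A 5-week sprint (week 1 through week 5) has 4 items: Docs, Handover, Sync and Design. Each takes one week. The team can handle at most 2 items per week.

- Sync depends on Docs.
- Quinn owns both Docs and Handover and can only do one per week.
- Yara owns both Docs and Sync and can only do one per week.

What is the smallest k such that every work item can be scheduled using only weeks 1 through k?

The precedence chain requires at least 2 distinct weeks.
With at most 2 per week and 4 work items, at least 2 weeks are needed.
2 works (last occupied week: week 2): for example Docs in week 1, Design in week 1, Handover in week 2, Sync in week 2.

2 weeks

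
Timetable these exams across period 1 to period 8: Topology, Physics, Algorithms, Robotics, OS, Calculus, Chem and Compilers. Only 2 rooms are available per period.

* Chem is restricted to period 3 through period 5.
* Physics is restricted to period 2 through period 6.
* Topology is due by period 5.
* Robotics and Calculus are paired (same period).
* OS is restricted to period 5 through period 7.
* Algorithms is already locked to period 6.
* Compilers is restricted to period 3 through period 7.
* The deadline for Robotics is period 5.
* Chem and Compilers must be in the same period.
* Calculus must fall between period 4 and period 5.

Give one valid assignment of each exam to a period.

Chem in period 3; Physics in period 2; Compilers in period 3; Robotics in period 4; Algorithms in period 6; Topology in period 1; OS in period 5; Calculus in period 4

Checking: Robotics = Calculus = period 4; Chem = Compilers = period 3; Calculus=period 4 in [period 4,period 5]; Chem=period 3 in [period 3,period 5]; OS=period 5 in [period 5,period 7]; Algorithms=period 6 in [period 6,period 6]; Physics=period 2 in [period 2,period 6]; Compilers=period 3 in [period 3,period 7]; Topology=period 1 in [period 1,period 5]; Robotics=period 4 in [period 1,period 5]; max 2 per period (cap 2).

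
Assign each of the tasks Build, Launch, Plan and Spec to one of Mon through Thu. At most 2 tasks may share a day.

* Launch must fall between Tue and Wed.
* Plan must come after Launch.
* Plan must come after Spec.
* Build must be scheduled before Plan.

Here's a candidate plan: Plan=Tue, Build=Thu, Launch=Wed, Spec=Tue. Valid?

No — it violates: Build must be scheduled before Plan

Launch must fall between Tue and Wed — holds.
At most 2 tasks may share a day — holds.
Plan must come after Launch — violated.
Plan must come after Spec — violated.
Build must be scheduled before Plan — violated.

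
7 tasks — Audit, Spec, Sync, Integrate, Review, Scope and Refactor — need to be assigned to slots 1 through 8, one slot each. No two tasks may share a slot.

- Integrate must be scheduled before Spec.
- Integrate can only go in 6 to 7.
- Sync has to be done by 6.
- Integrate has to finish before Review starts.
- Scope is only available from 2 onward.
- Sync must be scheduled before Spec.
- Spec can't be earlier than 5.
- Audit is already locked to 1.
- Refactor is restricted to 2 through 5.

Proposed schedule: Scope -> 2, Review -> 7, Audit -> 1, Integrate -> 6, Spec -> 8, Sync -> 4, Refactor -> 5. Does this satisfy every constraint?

Integrate has to finish before Review starts — holds.
Integrate can only go in 6 to 7 — holds.
Sync has to be done by 6 — holds.
Spec can't be earlier than 5 — holds.
Scope is only available from 2 onward — holds.
Audit is already locked to 1 — holds.
Integrate must be scheduled before Spec — holds.
Sync must be scheduled before Spec — holds.
Refactor is restricted to 2 through 5 — holds.
No two tasks may share a slot — holds.

Yes, all constraints hold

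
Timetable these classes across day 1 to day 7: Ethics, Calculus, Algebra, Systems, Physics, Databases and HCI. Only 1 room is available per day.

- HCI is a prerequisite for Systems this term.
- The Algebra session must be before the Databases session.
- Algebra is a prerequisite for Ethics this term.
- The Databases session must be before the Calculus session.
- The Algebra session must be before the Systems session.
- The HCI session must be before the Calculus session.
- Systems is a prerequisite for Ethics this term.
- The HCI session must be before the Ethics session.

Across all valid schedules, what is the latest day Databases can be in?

Precedence pushes Databases to at least day 2; downstream work caps Databases at day 6.
Databases at day 6 is achievable: Calculus -> day 7, Ethics -> day 4, Physics -> day 5, Algebra -> day 1, HCI -> day 2, Systems -> day 3, Databases -> day 6.

day 6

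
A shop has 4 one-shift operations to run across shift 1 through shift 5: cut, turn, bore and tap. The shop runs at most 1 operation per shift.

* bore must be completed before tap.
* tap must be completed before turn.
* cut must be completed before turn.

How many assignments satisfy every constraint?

15

Splitting on cut: it can be shift 1 (4), shift 2 (4), shift 3 (4), shift 4 (3). Listing each branch's schedules as (turn, bore, tap) by shift number:
cut=shift 1: (4,2,3) (5,2,3) (5,2,4) (5,3,4) — 4.
cut=shift 2: (4,1,3) (5,1,3) (5,1,4) (5,3,4) — 4.
cut=shift 3: (4,1,2) (5,1,2) (5,1,4) (5,2,4) — 4.
cut=shift 4: (5,1,2) (5,1,3) (5,2,3) — 3.
Summing: 4 + 4 + 4 + 3 = 15.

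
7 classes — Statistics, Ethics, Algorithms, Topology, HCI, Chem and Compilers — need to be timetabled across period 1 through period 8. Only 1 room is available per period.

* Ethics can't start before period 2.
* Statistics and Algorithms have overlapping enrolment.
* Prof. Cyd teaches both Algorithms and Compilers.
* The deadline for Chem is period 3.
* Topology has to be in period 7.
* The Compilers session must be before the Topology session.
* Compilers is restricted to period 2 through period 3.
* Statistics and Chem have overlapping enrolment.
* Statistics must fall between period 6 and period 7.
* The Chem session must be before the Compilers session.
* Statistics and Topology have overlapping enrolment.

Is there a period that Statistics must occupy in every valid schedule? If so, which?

Statistics's window is period 6–period 7.
Topology is fixed at period 7, and Statistics can't share a period with Topology.
So Statistics must be period 6.

period 6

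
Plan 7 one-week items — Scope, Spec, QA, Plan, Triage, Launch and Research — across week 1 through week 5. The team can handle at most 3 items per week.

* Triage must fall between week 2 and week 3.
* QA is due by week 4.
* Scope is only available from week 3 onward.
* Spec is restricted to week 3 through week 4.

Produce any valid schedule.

Spec=week 3; Launch=week 1; QA=week 1; Plan=week 1; Scope=week 3; Research=week 2; Triage=week 2

Checking: Scope=week 3 in [week 3,week 5]; Spec=week 3 in [week 3,week 4]; QA=week 1 in [week 1,week 4]; Triage=week 2 in [week 2,week 3]; max 3 per week (cap 3).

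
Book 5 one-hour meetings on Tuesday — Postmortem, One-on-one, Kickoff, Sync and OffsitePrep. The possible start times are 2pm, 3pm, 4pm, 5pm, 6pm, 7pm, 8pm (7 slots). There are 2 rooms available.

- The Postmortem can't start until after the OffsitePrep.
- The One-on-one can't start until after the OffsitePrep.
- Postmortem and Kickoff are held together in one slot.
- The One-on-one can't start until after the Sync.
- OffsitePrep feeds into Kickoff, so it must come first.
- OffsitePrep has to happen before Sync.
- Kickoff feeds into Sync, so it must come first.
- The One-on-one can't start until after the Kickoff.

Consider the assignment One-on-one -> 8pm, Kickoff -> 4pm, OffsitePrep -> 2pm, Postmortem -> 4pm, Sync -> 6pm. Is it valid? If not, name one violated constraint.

Yes

The One-on-one can't start until after the OffsitePrep — holds.
The Postmortem can't start until after the OffsitePrep — holds.
OffsitePrep has to happen before Sync — holds.
Postmortem and Kickoff are held together in one slot — holds.
There are 2 rooms available — holds.
The One-on-one can't start until after the Kickoff — holds.
Kickoff feeds into Sync, so it must come first — holds.
The One-on-one can't start until after the Sync — holds.
OffsitePrep feeds into Kickoff, so it must come first — holds.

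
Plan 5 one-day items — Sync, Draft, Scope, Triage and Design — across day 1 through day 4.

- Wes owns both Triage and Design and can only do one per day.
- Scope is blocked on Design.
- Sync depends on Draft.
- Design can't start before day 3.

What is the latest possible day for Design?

Design is available from day 3; downstream work caps Design at day 3.
Design at day 3 is achievable: Draft=day 1; Sync=day 2; Design=day 3; Triage=day 1; Scope=day 4.

day 3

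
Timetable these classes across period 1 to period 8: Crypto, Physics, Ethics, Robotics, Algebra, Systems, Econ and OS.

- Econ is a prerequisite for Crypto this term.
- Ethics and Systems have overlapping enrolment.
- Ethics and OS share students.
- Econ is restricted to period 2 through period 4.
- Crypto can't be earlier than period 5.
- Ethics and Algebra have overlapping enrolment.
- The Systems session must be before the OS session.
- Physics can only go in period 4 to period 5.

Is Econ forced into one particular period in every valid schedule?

Econ can be period 2 (e.g. Ethics -> period 3, Systems -> period 1, Algebra -> period 1, Physics -> period 4, Robotics -> period 1, Econ -> period 2, Crypto -> period 5, OS -> period 2) or period 3 (e.g. Physics in period 4; Ethics in period 3; OS in period 2; Systems in period 1; Econ in period 3; Robotics in period 1; Algebra in period 1; Crypto in period 5).

No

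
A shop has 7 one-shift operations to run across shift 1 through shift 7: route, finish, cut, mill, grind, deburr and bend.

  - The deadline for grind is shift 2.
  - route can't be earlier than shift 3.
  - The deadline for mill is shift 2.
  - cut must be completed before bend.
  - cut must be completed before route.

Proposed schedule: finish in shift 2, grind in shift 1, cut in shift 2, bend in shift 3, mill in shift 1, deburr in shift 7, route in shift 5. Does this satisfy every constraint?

Yes

cut must be completed before route — holds.
route can't be earlier than shift 3 — holds.
The deadline for mill is shift 2 — holds.
cut must be completed before bend — holds.
The deadline for grind is shift 2 — holds.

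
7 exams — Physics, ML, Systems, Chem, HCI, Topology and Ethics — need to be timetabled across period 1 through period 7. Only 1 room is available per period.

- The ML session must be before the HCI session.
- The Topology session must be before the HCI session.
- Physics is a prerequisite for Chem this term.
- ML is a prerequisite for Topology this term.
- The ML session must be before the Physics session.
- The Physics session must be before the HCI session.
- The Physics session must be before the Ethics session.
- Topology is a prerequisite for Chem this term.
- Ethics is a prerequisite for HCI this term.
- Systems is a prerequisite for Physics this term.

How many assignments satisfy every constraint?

19

Splitting on Physics: it can be period 3 (10), period 4 (9). Listing each branch's schedules as (ML, Systems, Chem, HCI, Topology, Ethics) by period number:
Physics=period 3: (1,2,5,7,4,6) (1,2,6,7,4,5) (1,2,6,7,5,4) (1,2,7,6,4,5) (1,2,7,6,5,4) (2,1,5,7,4,6) (2,1,6,7,4,5) (2,1,6,7,5,4) (2,1,7,6,4,5) (2,1,7,6,5,4) — 10.
Physics=period 4: (1,2,5,7,3,6) (1,2,6,7,3,5) (1,2,7,6,3,5) (1,3,5,7,2,6) (1,3,6,7,2,5) (1,3,7,6,2,5) (2,1,5,7,3,6) (2,1,6,7,3,5) (2,1,7,6,3,5) — 9.
Summing: 10 + 9 = 19.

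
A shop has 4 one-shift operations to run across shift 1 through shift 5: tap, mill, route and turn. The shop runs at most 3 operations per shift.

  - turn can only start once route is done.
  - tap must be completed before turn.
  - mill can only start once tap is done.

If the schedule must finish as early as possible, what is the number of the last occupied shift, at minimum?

The precedence chain requires at least 2 distinct shifts.
With at most 3 per shift and 4 operations, at least 2 shifts are needed.
2 works (last occupied shift: shift 2): for example turn=shift 2; route=shift 1; mill=shift 2; tap=shift 1.

shift 2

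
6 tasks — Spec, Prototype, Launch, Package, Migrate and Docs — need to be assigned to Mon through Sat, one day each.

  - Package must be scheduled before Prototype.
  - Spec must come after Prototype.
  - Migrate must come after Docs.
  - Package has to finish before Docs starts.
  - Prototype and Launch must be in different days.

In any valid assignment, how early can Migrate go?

Wed

Precedence pushes Migrate to at least Wed.
Migrate at Wed is achievable: Spec in Wed; Migrate in Wed; Package in Mon; Docs in Tue; Launch in Mon; Prototype in Tue.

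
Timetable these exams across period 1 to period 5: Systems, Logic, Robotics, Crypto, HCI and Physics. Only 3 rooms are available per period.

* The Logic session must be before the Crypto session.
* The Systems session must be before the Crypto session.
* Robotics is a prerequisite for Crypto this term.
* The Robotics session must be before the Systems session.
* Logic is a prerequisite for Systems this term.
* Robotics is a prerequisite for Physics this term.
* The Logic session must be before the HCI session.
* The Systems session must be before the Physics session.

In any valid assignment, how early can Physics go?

Precedence pushes Physics to at least period 3.
Physics at period 3 is achievable: Logic in period 1, Systems in period 2, HCI in period 2, Physics in period 3, Robotics in period 1, Crypto in period 3.

period 3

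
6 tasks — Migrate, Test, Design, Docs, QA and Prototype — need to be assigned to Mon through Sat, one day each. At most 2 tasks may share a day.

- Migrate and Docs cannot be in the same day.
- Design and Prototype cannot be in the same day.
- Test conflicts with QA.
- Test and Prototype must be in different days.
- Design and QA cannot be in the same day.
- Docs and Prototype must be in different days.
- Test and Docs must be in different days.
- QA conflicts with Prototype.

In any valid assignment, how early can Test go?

Test at Mon is achievable: Prototype=Thu; Migrate=Mon; Test=Mon; Design=Tue; Docs=Tue; QA=Wed.

Mon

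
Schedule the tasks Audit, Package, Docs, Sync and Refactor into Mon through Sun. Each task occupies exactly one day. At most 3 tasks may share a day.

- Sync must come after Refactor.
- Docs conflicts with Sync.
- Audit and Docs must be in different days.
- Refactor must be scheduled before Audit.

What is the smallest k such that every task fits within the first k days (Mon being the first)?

The precedence chain requires at least 2 distinct days.
With at most 3 per day and 5 tasks, at least 2 days are needed.
2 works (last occupied day: Tue): for example Audit=Tue; Docs=Mon; Refactor=Mon; Sync=Tue; Package=Mon.

2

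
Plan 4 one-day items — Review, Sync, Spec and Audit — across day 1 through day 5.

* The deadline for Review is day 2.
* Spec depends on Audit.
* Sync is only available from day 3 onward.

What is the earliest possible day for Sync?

Sync is available from day 3.
Sync at day 3 is achievable: Sync in day 3; Spec in day 2; Audit in day 1; Review in day 1.

day 3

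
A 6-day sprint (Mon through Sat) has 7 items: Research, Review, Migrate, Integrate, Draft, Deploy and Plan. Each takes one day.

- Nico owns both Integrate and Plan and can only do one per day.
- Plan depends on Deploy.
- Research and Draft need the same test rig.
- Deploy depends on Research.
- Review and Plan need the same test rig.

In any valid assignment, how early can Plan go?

Precedence pushes Plan to at least Wed.
Plan at Wed is achievable: Review in Mon; Deploy in Tue; Migrate in Mon; Plan in Wed; Research in Mon; Draft in Tue; Integrate in Mon.

Wed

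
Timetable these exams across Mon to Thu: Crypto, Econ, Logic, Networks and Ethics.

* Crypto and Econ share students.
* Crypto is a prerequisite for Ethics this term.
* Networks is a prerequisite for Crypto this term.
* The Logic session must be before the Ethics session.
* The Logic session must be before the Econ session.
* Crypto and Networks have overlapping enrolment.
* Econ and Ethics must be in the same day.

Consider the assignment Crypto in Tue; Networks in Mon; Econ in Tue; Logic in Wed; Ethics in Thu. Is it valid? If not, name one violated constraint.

Crypto and Econ share students — violated.
Crypto and Networks have overlapping enrolment — holds.
Networks is a prerequisite for Crypto this term — holds.
The Logic session must be before the Ethics session — holds.
Crypto is a prerequisite for Ethics this term — holds.
Econ and Ethics must be in the same day — violated.
The Logic session must be before the Econ session — violated.

Invalid. Crypto and Econ share students.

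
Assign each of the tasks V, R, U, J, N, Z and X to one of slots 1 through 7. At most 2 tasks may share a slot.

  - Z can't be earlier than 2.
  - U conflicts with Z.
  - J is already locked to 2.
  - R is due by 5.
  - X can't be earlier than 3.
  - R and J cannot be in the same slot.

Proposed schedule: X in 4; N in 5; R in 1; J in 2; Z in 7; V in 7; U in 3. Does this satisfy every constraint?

Valid

R is due by 5 — holds.
R and J cannot be in the same slot — holds.
Z can't be earlier than 2 — holds.
X can't be earlier than 3 — holds.
J is already locked to 2 — holds.
At most 2 tasks may share a slot — holds.
U conflicts with Z — holds.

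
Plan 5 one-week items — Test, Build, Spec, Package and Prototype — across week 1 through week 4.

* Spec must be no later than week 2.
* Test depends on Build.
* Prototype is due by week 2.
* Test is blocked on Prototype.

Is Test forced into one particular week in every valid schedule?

Test can be week 2 (e.g. Package in week 1; Spec in week 1; Test in week 2; Prototype in week 1; Build in week 1) or week 3 (e.g. Spec in week 1; Build in week 1; Prototype in week 1; Package in week 1; Test in week 3).

No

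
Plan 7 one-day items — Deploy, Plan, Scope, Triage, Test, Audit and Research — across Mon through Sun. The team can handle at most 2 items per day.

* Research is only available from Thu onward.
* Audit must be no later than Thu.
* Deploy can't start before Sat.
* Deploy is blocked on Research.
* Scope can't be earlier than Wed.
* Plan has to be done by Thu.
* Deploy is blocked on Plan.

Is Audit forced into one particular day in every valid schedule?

No

Audit can be Mon (e.g. Test in Tue; Deploy in Sat; Triage in Tue; Scope in Wed; Research in Thu; Plan in Mon; Audit in Mon) or Tue (e.g. Test in Tue, Deploy in Sat, Plan in Mon, Triage in Mon, Scope in Wed, Research in Thu, Audit in Tue).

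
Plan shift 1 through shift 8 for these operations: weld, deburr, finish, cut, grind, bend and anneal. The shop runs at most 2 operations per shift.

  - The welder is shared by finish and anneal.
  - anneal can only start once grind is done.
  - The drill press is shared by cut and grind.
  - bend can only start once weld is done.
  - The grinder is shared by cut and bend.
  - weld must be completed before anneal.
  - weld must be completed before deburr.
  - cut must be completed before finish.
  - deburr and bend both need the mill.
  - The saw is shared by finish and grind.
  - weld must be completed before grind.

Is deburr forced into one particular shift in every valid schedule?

No

deburr can be shift 2 (e.g. weld in shift 1; grind in shift 2; finish in shift 4; cut in shift 1; anneal in shift 3; deburr in shift 2; bend in shift 3) or shift 3 (e.g. grind in shift 2; cut in shift 1; deburr in shift 3; bend in shift 2; anneal in shift 3; weld in shift 1; finish in shift 4).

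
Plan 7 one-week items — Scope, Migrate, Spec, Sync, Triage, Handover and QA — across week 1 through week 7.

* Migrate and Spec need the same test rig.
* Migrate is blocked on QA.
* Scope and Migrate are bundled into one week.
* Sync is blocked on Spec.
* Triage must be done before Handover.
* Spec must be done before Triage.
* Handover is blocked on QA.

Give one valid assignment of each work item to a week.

Spec=week 1; Sync=week 2; Migrate=week 2; Scope=week 2; QA=week 1; Handover=week 3; Triage=week 2

Checking: QA(week 1) before Migrate(week 2); Triage(week 2) before Handover(week 3); Spec(week 1) before Triage(week 2); QA(week 1) before Handover(week 3); Spec(week 1) before Sync(week 2); Migrate(week 2) != Spec(week 1); Scope = Migrate = week 2.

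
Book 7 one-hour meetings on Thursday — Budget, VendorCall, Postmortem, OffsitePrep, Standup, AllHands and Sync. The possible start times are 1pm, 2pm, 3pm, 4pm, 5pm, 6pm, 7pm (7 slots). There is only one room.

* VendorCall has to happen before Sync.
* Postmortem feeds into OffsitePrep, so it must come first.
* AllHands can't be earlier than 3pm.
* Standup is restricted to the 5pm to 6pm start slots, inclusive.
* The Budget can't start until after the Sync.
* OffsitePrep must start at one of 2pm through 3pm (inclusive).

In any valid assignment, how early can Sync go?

4pm

Precedence pushes Sync to at least 2pm; downstream work caps Sync at 6pm.
Sync at 4pm is achievable: VendorCall -> 3pm, Standup -> 5pm, OffsitePrep -> 2pm, Sync -> 4pm, AllHands -> 6pm, Budget -> 7pm, Postmortem -> 1pm.
Nothing earlier works — the capacity limit rule out every slot before 4pm.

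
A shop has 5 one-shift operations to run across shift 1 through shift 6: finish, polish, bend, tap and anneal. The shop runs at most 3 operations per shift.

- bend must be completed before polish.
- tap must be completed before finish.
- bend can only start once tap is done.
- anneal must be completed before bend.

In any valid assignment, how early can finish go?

Precedence pushes finish to at least shift 2.
finish at shift 2 is achievable: anneal in shift 1, tap in shift 1, bend in shift 2, finish in shift 2, polish in shift 3.

shift 2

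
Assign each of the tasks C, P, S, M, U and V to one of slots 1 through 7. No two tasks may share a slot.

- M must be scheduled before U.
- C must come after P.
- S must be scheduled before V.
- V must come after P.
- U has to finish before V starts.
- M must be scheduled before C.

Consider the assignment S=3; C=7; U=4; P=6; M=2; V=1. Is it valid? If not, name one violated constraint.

Invalid. V must come after P.

No two tasks may share a slot — holds.
U has to finish before V starts — violated.
M must be scheduled before U — holds.
V must come after P — violated.
M must be scheduled before C — holds.
S must be scheduled before V — violated.
C must come after P — holds.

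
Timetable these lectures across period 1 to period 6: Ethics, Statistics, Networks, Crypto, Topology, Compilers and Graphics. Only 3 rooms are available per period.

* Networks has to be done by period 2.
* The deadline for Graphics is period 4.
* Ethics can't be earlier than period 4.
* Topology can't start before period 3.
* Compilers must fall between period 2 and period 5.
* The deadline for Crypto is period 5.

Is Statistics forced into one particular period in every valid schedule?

No

Statistics can be period 1 (e.g. Compilers in period 2, Networks in period 1, Crypto in period 2, Topology in period 3, Ethics in period 4, Graphics in period 1, Statistics in period 1) or period 2 (e.g. Statistics=period 2; Ethics=period 4; Networks=period 1; Compilers=period 2; Topology=period 3; Graphics=period 1; Crypto=period 1).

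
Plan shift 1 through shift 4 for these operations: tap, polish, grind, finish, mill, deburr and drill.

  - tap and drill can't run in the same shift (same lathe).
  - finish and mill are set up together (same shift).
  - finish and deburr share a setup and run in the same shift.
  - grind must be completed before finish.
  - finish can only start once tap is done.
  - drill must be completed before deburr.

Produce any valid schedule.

drill=shift 2; tap=shift 1; mill=shift 3; finish=shift 3; grind=shift 1; deburr=shift 3; polish=shift 1

Checking: drill(shift 2) before deburr(shift 3); tap(shift 1) before finish(shift 3); grind(shift 1) before finish(shift 3); tap(shift 1) != drill(shift 2); finish = deburr = shift 3; finish = mill = shift 3.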